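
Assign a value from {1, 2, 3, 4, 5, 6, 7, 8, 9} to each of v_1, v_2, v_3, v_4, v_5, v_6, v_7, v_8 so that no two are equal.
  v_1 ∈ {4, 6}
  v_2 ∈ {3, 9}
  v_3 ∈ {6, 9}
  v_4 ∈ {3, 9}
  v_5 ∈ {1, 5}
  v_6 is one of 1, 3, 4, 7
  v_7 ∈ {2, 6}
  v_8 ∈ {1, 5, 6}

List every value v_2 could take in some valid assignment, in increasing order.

The 8 variables draw from only 8 values {1, 2, 3, 4, 5, 6, 7, 9}, so each is used; only v_7 can be 2, hence v_7 = 2.
The 7 still-open variables together cover exactly {1, 3, 4, 5, 6, 7, 9} — 7 values for 7 variables — and 7 appears only in v_6's list, so v_6 = 7.
The 6 still-open variables together cover exactly {1, 3, 4, 5, 6, 9} — 6 values for 6 variables — and 4 appears only in v_1's list, so v_1 = 4.
The 2 variables v_2 and v_4 are confined to {3, 9}, which locks those values in; drop them from v_3.
That leaves v_3 = 6. Strike 6 from v_8.
No further eliminations apply; v_2 can still be any of 3, 9.

3, 9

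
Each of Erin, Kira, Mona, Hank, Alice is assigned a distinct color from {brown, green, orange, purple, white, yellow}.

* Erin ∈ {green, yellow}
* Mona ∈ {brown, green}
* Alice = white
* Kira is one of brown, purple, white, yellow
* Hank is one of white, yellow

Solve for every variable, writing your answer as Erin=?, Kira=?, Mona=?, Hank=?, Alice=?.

Alice's domain is down to {white}, so Alice = white. So Kira, Hank can't be white.
That leaves Hank = yellow. Eliminate yellow elsewhere: Erin, Kira.
That leaves Erin = green. Remove green from Mona.
Mona must be brown (only option left). Eliminate brown elsewhere: Kira.
Kira's domain is down to {purple}, so Kira = purple.

Erin=green, Kira=purple, Mona=brown, Hank=yellow, Alice=white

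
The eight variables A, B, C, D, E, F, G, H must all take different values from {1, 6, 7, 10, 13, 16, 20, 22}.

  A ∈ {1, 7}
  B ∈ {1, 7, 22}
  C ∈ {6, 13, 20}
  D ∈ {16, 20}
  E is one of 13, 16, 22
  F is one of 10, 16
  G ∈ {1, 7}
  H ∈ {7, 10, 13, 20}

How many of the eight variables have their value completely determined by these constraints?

2

Among the 8 variables, 6 fits only C (and all 8 values in {1, 6, 7, 10, 13, 16, 20, 22} must be used), so C = 6.
A and G share exactly the 2 values {1, 7}; by pigeonhole those values go to them, so strike 1, 7 from B, H.
B must be 22 (only option left). Remove 22 from E.
Determined: B=22, C=6. The other variables each still have more than one consistent value. That makes 2.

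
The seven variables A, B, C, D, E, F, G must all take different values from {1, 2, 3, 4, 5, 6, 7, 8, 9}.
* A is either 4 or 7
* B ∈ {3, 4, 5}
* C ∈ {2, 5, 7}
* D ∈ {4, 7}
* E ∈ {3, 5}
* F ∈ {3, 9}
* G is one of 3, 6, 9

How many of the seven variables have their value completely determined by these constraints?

3

The 7 variables together cover exactly {2, 3, 4, 5, 6, 7, 9} — 7 values for 7 variables — and 2 appears only in C's list, so C = 2.
The 6 still-open variables draw from only 6 values {3, 4, 5, 6, 7, 9}, so each is used; only G can be 6, hence G = 6.
The 5 still-open variables draw from only 5 values {3, 4, 5, 7, 9}, so each is used; only F can be 9, hence F = 9.
The 2 variables A and D are confined to {4, 7}, which locks those values in; drop them from B.
Determined: C=2, F=9, G=6. The other variables each still have more than one consistent value. That makes 3.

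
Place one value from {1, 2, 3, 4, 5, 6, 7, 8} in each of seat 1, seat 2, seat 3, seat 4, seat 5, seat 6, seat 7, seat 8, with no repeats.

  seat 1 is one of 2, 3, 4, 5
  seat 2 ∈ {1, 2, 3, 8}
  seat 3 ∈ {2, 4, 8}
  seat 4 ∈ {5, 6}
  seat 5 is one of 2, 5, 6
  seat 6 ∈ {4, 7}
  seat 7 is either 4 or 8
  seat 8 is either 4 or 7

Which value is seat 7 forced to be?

8

The 8 variables draw from only 8 values {1, 2, 3, 4, 5, 6, 7, 8}, so each is used; only seat 2 can be 1, hence seat 2 = 1.
Among the 7 still-open variables, 3 fits only seat 1 (and all 7 values in {2, 3, 4, 5, 6, 7, 8} must be used), so seat 1 = 3.
seat 6 and seat 8 share exactly the 2 values {4, 7}; by pigeonhole those values go to them, so strike 4, 7 from seat 3, seat 7.
So seat 7 = 8.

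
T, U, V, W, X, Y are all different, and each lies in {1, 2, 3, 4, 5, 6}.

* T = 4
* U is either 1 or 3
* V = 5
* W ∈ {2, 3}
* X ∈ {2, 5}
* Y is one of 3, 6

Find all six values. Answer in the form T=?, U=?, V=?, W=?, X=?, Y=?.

T=4, U=1, V=5, W=3, X=2, Y=6

T's domain is down to {4}, so T = 4.
V's domain is down to {5}, so V = 5. Strike 5 from X.
X has just one choice, so X = 2. Eliminate 2 elsewhere: W.
That leaves W = 3. Strike 3 from U, Y.
Y's domain is down to {6}, so Y = 6.
U has just one choice, so U = 1.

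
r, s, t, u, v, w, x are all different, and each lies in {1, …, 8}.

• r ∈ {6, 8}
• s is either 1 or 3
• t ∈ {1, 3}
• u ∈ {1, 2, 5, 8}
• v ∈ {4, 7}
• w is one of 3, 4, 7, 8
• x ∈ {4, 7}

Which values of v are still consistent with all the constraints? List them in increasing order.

4, 7

s and t between them cover only {1, 3} — a naked pair. Remove those values from u, w.
v and x share exactly the 2 values {4, 7}; by pigeonhole those values go to them, so strike 4, 7 from w.
w must be 8 (only option left). So r, u can't be 8.
r must be 6 (only option left).
No further eliminations apply; v can still be any of 4, 7.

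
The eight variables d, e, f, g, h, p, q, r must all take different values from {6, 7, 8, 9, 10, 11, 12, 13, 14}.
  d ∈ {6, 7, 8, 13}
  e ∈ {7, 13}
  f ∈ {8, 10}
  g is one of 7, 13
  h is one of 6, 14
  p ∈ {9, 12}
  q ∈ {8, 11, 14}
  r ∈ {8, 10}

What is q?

e and g share exactly the 2 values {7, 13}; by pigeonhole those values go to them, so strike 7, 13 from d.
The 2 variables f and r are confined to {8, 10}, which locks those values in; drop them from d, q.
d's domain is down to {6}, so d = 6. Eliminate 6 elsewhere: h.
That leaves h = 14. Eliminate 14 elsewhere: q.
So q = 11.

11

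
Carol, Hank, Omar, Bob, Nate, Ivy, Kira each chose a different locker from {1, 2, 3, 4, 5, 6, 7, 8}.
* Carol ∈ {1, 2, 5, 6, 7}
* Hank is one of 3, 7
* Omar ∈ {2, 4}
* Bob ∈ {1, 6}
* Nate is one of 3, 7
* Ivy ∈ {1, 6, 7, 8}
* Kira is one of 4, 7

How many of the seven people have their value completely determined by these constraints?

2

Hank and Nate share exactly the 2 values {3, 7}; by pigeonhole those values go to them, so strike 3, 7 from Carol, Ivy, Kira.
Kira has just one choice, so Kira = 4. Strike 4 from Omar.
Omar's domain is down to {2}, so Omar = 2. Eliminate 2 elsewhere: Carol.
Determined: Omar=2, Kira=4. The other people each still have more than one consistent value. That makes 2.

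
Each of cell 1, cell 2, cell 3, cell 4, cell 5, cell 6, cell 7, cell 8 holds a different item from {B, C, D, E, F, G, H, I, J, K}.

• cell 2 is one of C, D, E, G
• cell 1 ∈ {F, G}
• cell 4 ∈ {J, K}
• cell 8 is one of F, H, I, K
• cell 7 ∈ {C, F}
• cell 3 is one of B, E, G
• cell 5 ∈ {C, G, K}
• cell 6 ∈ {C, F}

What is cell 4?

J

The 2 variables cell 6 and cell 7 are confined to {C, F}, which locks those values in; drop them from cell 1, cell 2, cell 5, cell 8.
cell 1 must be G (only option left). Eliminate G elsewhere: cell 2, cell 3, cell 5.
cell 5's domain is down to {K}, so cell 5 = K. So cell 4, cell 8 can't be K.
So cell 4 = J.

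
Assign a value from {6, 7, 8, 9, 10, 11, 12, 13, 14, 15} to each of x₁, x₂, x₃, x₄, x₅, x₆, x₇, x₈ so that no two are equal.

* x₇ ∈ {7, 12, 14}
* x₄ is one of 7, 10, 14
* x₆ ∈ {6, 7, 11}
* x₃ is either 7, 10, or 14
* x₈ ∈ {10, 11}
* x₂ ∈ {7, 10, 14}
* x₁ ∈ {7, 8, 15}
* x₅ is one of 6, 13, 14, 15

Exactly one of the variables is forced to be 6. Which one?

x₆

x₂, x₃, x₄ between them cover only {7, 10, 14} — a naked triple. Remove those values from x₁, x₅, x₆, x₇, x₈.
x₇'s domain is down to {12}, so x₇ = 12.
x₈ must be 11 (only option left). Strike 11 from x₆.
So 6 goes to x₆.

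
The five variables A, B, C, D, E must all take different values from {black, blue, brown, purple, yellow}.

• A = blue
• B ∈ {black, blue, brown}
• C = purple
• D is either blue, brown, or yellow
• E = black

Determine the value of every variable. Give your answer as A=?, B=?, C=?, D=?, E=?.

A=blue, B=brown, C=purple, D=yellow, E=black

A must be blue (only option left). Strike blue from B, D.
That leaves C = purple.
E must be black (only option left). Strike black from B.
B's domain is down to {brown}, so B = brown. Remove brown from D.
D's domain is down to {yellow}, so D = yellow.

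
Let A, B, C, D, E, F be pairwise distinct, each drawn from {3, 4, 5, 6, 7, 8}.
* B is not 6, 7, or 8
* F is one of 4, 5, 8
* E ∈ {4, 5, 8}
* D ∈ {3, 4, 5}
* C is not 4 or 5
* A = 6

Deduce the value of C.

7

A has just one choice, so A = 6. Remove 6 from C.
The 5 still-open variables together cover exactly {3, 4, 5, 7, 8} — 5 values for 5 variables — and 7 appears only in C's list, so C = 7.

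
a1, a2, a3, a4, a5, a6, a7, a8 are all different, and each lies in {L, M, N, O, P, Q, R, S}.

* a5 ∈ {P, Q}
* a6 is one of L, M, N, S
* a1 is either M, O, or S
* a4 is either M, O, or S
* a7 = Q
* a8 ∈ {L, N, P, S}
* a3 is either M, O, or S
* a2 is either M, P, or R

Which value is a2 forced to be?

R

a7 has just one choice, so a7 = Q. Remove Q from a5.
a5 has just one choice, so a5 = P. Strike P from a2, a8.
The 6 still-open variables together cover exactly {L, M, N, O, R, S} — 6 values for 6 variables — and R appears only in a2's list, so a2 = R.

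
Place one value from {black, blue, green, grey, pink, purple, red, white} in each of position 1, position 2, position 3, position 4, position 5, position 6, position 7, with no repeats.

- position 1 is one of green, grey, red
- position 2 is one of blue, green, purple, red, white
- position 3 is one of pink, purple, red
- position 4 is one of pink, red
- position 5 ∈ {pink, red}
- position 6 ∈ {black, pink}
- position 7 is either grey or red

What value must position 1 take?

The 2 variables position 4 and position 5 are confined to {pink, red}, which locks those values in; drop them from position 1, position 2, position 3, position 6, position 7.
position 3 must be purple (only option left). Eliminate purple elsewhere: position 2.
position 6 has just one choice, so position 6 = black.
position 7 must be grey (only option left). Eliminate grey elsewhere: position 1.
So position 1 = green.

green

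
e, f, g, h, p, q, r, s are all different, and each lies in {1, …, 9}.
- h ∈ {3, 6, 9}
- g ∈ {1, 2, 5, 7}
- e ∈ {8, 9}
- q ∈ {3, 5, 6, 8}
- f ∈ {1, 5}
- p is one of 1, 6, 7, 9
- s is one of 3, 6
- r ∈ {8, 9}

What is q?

The 8 variables draw from only 8 values {1, 2, 3, 5, 6, 7, 8, 9}, so each is used; only g can be 2, hence g = 2.
The 7 still-open variables draw from only 7 values {1, 3, 5, 6, 7, 8, 9}, so each is used; only p can be 7, hence p = 7.
The 6 still-open variables together cover exactly {1, 3, 5, 6, 8, 9} — 6 values for 6 variables — and 1 appears only in f's list, so f = 1.
Among the 5 still-open variables, 5 fits only q (and all 5 values in {3, 5, 6, 8, 9} must be used), so q = 5.

5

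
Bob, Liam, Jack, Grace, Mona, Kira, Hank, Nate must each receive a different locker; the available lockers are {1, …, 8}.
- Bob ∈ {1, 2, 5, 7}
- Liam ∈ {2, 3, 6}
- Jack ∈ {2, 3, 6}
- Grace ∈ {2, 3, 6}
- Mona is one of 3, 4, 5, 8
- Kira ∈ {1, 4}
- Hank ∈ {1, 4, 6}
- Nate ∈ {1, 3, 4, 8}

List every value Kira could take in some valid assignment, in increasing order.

1, 4

Among the 8 variables, 7 fits only Bob (and all 8 values in {1, 2, 3, 4, 5, 6, 7, 8} must be used), so Bob = 7.
The 7 still-open variables draw from only 7 values {1, 2, 3, 4, 5, 6, 8}, so each is used; only Mona can be 5, hence Mona = 5.
Among the 6 still-open variables, 8 fits only Nate (and all 6 values in {1, 2, 3, 4, 6, 8} must be used), so Nate = 8.
The 3 variables Liam, Jack, Grace are confined to {2, 3, 6}, which locks those values in; drop them from Hank.
No further eliminations apply; Kira can still be any of 1, 4.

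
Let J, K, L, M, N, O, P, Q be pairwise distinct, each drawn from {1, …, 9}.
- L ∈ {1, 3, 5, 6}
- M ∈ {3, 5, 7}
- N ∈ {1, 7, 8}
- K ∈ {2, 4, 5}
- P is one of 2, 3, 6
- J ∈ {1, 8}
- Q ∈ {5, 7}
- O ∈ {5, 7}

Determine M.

The 8 variables together cover exactly {1, 2, 3, 4, 5, 6, 7, 8} — 8 values for 8 variables — and 4 appears only in K's list, so K = 4.
The 7 still-open variables together cover exactly {1, 2, 3, 5, 6, 7, 8} — 7 values for 7 variables — and 2 appears only in P's list, so P = 2.
The 6 still-open variables draw from only 6 values {1, 3, 5, 6, 7, 8}, so each is used; only L can be 6, hence L = 6.
The 5 still-open variables draw from only 5 values {1, 3, 5, 7, 8}, so each is used; only M can be 3, hence M = 3.

3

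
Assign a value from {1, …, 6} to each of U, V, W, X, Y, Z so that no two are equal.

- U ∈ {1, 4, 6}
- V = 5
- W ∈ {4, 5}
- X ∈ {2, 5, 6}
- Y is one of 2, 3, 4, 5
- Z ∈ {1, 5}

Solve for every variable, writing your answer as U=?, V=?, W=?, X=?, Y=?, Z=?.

U=6, V=5, W=4, X=2, Y=3, Z=1

V must be 5 (only option left). Strike 5 from W, X, Y, Z.
W must be 4 (only option left). Eliminate 4 elsewhere: U, Y.
Z's domain is down to {1}, so Z = 1. Strike 1 from U.
That leaves U = 6. So X can't be 6.
X must be 2 (only option left). So Y can't be 2.
Y's domain is down to {3}, so Y = 3.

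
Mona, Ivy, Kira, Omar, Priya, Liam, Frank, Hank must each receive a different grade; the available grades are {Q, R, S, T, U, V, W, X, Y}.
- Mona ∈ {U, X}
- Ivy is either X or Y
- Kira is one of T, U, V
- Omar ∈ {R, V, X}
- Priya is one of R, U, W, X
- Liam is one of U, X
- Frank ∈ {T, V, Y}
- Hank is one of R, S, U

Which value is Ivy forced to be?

The 8 variables draw from only 8 values {R, S, T, U, V, W, X, Y}, so each is used; only Hank can be S, hence Hank = S.
Among the 7 still-open variables, W fits only Priya (and all 7 values in {R, T, U, V, W, X, Y} must be used), so Priya = W.
The 6 still-open variables draw from only 6 values {R, T, U, V, X, Y}, so each is used; only Omar can be R, hence Omar = R.
Mona and Liam share exactly the 2 values {U, X}; by pigeonhole those values go to them, so strike U, X from Ivy, Kira.
So Ivy = Y.

Y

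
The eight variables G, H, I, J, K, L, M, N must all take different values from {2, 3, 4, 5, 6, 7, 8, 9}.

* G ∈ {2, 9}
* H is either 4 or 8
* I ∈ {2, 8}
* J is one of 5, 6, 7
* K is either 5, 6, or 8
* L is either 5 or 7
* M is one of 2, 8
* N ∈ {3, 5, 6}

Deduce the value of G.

9

Among the 8 variables, 3 fits only N (and all 8 values in {2, 3, 4, 5, 6, 7, 8, 9} must be used), so N = 3.
The 7 still-open variables draw from only 7 values {2, 4, 5, 6, 7, 8, 9}, so each is used; only H can be 4, hence H = 4.
The 6 still-open variables together cover exactly {2, 5, 6, 7, 8, 9} — 6 values for 6 variables — and 9 appears only in G's list, so G = 9.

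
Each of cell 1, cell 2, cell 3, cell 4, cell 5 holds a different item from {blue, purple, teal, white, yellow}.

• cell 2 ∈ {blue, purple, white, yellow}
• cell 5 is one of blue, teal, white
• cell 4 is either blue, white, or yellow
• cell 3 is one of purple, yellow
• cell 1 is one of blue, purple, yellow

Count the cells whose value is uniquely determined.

1

Among the 5 variables, teal fits only cell 5 (and all 5 values in {blue, purple, teal, white, yellow} must be used), so cell 5 = teal.
Determined: cell 5=teal. The other cells each still have more than one consistent value. That makes 1.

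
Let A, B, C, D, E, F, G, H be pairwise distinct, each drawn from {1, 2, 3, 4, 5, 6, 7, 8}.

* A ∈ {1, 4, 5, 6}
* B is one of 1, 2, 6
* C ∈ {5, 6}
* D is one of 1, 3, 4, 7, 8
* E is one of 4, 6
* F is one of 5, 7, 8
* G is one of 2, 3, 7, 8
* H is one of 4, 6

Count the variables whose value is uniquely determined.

E and H between them cover only {4, 6} — a naked pair. Remove those values from A, B, C, D.
C has just one choice, so C = 5. Strike 5 from A, F.
A has just one choice, so A = 1. Strike 1 from B, D.
That leaves B = 2. Eliminate 2 elsewhere: G.
Determined: A=1, B=2, C=5. The other variables each still have more than one consistent value. That makes 3.

3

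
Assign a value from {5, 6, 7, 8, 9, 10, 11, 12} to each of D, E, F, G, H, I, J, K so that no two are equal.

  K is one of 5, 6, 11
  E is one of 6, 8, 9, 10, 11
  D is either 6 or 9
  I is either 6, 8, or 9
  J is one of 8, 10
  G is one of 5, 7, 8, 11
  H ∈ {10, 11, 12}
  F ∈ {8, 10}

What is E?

11

The 8 variables draw from only 8 values {5, 6, 7, 8, 9, 10, 11, 12}, so each is used; only G can be 7, hence G = 7.
The 7 still-open variables draw from only 7 values {5, 6, 8, 9, 10, 11, 12}, so each is used; only K can be 5, hence K = 5.
The 6 still-open variables together cover exactly {6, 8, 9, 10, 11, 12} — 6 values for 6 variables — and 12 appears only in H's list, so H = 12.
Among the 5 still-open variables, 11 fits only E (and all 5 values in {6, 8, 9, 10, 11} must be used), so E = 11.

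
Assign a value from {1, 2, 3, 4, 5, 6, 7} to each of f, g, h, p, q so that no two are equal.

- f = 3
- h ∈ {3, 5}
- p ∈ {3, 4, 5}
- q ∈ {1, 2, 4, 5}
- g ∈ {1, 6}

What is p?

4

f's domain is down to {3}, so f = 3. Eliminate 3 elsewhere: h, p.
h's domain is down to {5}, so h = 5. So p, q can't be 5.
So p = 4.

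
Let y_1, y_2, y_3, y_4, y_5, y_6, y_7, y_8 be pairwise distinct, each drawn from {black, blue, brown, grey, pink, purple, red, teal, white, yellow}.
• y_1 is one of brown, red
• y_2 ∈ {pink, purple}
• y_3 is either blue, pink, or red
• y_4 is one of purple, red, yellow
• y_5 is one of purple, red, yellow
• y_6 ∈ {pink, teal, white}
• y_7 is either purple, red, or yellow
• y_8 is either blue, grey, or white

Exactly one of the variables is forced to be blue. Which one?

The 3 variables y_4, y_5, y_7 are confined to {purple, red, yellow}, which locks those values in; drop them from y_1, y_2, y_3.
y_1 must be brown (only option left).
y_2 has just one choice, so y_2 = pink. Remove pink from y_3, y_6.
So blue goes to y_3.

y_3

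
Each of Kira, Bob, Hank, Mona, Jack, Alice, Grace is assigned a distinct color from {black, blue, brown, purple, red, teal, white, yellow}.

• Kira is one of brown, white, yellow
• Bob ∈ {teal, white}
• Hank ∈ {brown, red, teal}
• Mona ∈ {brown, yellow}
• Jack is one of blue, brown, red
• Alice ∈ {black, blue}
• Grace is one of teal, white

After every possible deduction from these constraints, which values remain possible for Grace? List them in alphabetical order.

teal, white

Among the 7 variables, black fits only Alice (and all 7 values in {black, blue, brown, red, teal, white, yellow} must be used), so Alice = black.
The 6 still-open variables draw from only 6 values {blue, brown, red, teal, white, yellow}, so each is used; only Jack can be blue, hence Jack = blue.
Among the 5 still-open variables, red fits only Hank (and all 5 values in {brown, red, teal, white, yellow} must be used), so Hank = red.
Bob and Grace between them cover only {teal, white} — a naked pair. Remove those values from Kira.
No further eliminations apply; Grace can still be any of teal, white.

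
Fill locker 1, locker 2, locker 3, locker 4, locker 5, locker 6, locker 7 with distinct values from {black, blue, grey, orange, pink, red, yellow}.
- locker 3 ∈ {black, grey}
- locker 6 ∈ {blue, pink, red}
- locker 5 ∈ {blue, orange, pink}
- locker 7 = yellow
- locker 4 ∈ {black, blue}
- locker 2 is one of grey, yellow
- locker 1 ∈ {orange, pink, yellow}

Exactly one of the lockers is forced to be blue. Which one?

locker 7 must be yellow (only option left). So locker 1, locker 2 can't be yellow.
locker 2 must be grey (only option left). Eliminate grey elsewhere: locker 3.
That leaves locker 3 = black. Eliminate black elsewhere: locker 4.
So blue goes to locker 4.

locker 4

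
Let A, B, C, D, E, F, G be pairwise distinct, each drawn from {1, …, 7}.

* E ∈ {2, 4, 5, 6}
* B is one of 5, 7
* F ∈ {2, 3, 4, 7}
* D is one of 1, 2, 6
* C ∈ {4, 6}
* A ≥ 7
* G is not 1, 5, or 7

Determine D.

1

A's domain is down to {7}, so A = 7. Remove 7 from B, F.
B's domain is down to {5}, so B = 5. So E can't be 5.
The 5 still-open variables together cover exactly {1, 2, 3, 4, 6} — 5 values for 5 variables — and 1 appears only in D's list, so D = 1.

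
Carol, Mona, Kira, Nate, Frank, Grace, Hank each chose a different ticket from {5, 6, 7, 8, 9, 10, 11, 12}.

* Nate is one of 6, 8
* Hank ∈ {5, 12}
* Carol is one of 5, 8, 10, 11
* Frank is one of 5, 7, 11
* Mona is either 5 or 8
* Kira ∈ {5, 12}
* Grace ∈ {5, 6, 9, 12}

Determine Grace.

Kira and Hank between them cover only {5, 12} — a naked pair. Remove those values from Carol, Mona, Frank, Grace.
Mona's domain is down to {8}, so Mona = 8. Remove 8 from Carol, Nate.
That leaves Nate = 6. So Grace can't be 6.
So Grace = 9.

9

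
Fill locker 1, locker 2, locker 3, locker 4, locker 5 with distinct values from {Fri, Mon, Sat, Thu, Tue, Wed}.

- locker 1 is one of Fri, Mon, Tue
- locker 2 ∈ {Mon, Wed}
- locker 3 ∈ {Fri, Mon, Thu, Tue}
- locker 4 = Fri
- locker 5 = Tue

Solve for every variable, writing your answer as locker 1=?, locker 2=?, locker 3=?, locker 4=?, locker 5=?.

locker 4's domain is down to {Fri}, so locker 4 = Fri. So locker 1, locker 3 can't be Fri.
locker 5's domain is down to {Tue}, so locker 5 = Tue. Remove Tue from locker 1, locker 3.
locker 1 has just one choice, so locker 1 = Mon. Remove Mon from locker 2, locker 3.
locker 2 has just one choice, so locker 2 = Wed.
That leaves locker 3 = Thu.

locker 1=Mon, locker 2=Wed, locker 3=Thu, locker 4=Fri, locker 5=Tue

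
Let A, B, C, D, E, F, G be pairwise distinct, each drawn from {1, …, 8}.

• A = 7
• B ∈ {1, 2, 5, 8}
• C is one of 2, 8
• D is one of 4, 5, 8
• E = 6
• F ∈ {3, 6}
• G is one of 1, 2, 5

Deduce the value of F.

3

A's domain is down to {7}, so A = 7.
That leaves E = 6. Strike 6 from F.
So F = 3.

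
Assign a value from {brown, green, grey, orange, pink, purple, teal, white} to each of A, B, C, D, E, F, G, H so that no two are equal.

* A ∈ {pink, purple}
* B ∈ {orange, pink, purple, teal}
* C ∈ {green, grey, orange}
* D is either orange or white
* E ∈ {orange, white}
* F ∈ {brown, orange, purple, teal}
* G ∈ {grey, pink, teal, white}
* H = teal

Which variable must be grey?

G

H has just one choice, so H = teal. So B, F, G can't be teal.
The 7 still-open variables draw from only 7 values {brown, green, grey, orange, pink, purple, white}, so each is used; only F can be brown, hence F = brown.
The 6 still-open variables together cover exactly {green, grey, orange, pink, purple, white} — 6 values for 6 variables — and green appears only in C's list, so C = green.
The 5 still-open variables draw from only 5 values {grey, orange, pink, purple, white}, so each is used; only G can be grey, hence G = grey.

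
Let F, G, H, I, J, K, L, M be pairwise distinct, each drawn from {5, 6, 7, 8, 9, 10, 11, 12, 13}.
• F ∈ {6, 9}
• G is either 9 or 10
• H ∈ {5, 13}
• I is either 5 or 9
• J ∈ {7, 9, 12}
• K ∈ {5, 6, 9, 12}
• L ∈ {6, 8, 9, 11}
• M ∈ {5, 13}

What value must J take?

H and M share exactly the 2 values {5, 13}; by pigeonhole those values go to them, so strike 5, 13 from I, K.
I's domain is down to {9}, so I = 9. Remove 9 from F, G, J, K, L.
That leaves F = 6. Strike 6 from K, L.
G's domain is down to {10}, so G = 10.
That leaves K = 12. So J can't be 12.
So J = 7.

7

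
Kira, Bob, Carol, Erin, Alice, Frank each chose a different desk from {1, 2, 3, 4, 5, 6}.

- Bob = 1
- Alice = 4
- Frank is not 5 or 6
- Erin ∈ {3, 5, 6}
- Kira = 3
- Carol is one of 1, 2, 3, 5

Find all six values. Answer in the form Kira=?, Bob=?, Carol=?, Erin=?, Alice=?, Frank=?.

Kira must be 3 (only option left). So Carol, Erin, Frank can't be 3.
That leaves Bob = 1. Eliminate 1 elsewhere: Carol, Frank.
Alice's domain is down to {4}, so Alice = 4. Strike 4 from Frank.
Frank's domain is down to {2}, so Frank = 2. Eliminate 2 elsewhere: Carol.
That leaves Carol = 5. Remove 5 from Erin.
Erin must be 6 (only option left).

Kira=3, Bob=1, Carol=5, Erin=6, Alice=4, Frank=2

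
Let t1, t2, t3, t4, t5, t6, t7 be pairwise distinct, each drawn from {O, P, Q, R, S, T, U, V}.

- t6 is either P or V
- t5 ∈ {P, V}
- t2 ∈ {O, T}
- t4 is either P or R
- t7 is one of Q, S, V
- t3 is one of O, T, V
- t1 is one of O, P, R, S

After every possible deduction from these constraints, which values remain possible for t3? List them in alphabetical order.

The 7 variables draw from only 7 values {O, P, Q, R, S, T, V}, so each is used; only t7 can be Q, hence t7 = Q.
The 6 still-open variables together cover exactly {O, P, R, S, T, V} — 6 values for 6 variables — and S appears only in t1's list, so t1 = S.
Among the 5 still-open variables, R fits only t4 (and all 5 values in {O, P, R, T, V} must be used), so t4 = R.
t5 and t6 between them cover only {P, V} — a naked pair. Remove those values from t3.
No further eliminations apply; t3 can still be any of O, T.

O, T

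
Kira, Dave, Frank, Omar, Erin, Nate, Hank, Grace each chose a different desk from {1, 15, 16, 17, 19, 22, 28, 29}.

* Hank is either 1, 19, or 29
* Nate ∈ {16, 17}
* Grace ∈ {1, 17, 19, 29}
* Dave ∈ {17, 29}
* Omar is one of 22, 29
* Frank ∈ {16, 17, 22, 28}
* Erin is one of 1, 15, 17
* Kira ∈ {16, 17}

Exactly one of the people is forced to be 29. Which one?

The 8 variables together cover exactly {1, 15, 16, 17, 19, 22, 28, 29} — 8 values for 8 variables — and 15 appears only in Erin's list, so Erin = 15.
The 7 still-open variables together cover exactly {1, 16, 17, 19, 22, 28, 29} — 7 values for 7 variables — and 28 appears only in Frank's list, so Frank = 28.
The 6 still-open variables draw from only 6 values {1, 16, 17, 19, 22, 29}, so each is used; only Omar can be 22, hence Omar = 22.
Kira and Nate between them cover only {16, 17} — a naked pair. Remove those values from Dave, Grace.
So 29 goes to Dave.

Dave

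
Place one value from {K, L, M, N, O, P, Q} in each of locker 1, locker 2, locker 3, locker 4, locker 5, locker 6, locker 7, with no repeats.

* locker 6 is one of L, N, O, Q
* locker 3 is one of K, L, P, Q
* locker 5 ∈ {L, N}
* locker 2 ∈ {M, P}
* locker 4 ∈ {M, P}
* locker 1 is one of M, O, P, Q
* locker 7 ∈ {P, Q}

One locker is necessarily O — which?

locker 1

The 7 variables together cover exactly {K, L, M, N, O, P, Q} — 7 values for 7 variables — and K appears only in locker 3's list, so locker 3 = K.
The 2 variables locker 2 and locker 4 are confined to {M, P}, which locks those values in; drop them from locker 1, locker 7.
locker 7's domain is down to {Q}, so locker 7 = Q. Remove Q from locker 1, locker 6.
So O goes to locker 1.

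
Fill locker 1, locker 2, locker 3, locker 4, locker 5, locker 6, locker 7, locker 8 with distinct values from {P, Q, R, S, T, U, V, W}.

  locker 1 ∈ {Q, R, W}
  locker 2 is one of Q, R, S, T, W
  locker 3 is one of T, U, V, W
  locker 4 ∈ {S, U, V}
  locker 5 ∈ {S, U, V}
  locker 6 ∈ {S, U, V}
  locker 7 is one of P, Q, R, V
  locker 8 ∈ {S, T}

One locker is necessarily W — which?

Among the 8 variables, P fits only locker 7 (and all 8 values in {P, Q, R, S, T, U, V, W} must be used), so locker 7 = P.
locker 4, locker 5, locker 6 between them cover only {S, U, V} — a naked triple. Remove those values from locker 2, locker 3, locker 8.
That leaves locker 8 = T. Strike T from locker 2, locker 3.
So W goes to locker 3.

locker 3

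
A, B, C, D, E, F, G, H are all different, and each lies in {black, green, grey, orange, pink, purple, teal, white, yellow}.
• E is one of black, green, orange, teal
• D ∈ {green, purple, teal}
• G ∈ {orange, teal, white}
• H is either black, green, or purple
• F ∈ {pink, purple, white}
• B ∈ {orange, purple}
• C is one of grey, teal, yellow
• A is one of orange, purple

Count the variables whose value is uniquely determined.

2

The 2 variables A and B are confined to {orange, purple}, which locks those values in; drop them from D, E, F, G, H.
D, E, H between them cover only {black, green, teal} — a naked triple. Remove those values from C, G.
G's domain is down to {white}, so G = white. Remove white from F.
That leaves F = pink.
Determined: F=pink, G=white. The other variables each still have more than one consistent value. That makes 2.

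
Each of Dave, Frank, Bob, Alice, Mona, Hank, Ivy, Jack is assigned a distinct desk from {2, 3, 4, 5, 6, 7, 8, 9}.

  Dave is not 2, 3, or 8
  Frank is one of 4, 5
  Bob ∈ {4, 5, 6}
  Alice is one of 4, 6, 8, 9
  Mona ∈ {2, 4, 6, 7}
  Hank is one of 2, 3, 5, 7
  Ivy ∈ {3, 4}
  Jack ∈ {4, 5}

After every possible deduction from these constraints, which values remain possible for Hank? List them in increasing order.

The 8 variables draw from only 8 values {2, 3, 4, 5, 6, 7, 8, 9}, so each is used; only Alice can be 8, hence Alice = 8.
The 7 still-open variables together cover exactly {2, 3, 4, 5, 6, 7, 9} — 7 values for 7 variables — and 9 appears only in Dave's list, so Dave = 9.
Frank and Jack share exactly the 2 values {4, 5}; by pigeonhole those values go to them, so strike 4, 5 from Bob, Mona, Hank, Ivy.
That leaves Bob = 6. So Mona can't be 6.
Ivy has just one choice, so Ivy = 3. Eliminate 3 elsewhere: Hank.
No further eliminations apply; Hank can still be any of 2, 7.

2, 7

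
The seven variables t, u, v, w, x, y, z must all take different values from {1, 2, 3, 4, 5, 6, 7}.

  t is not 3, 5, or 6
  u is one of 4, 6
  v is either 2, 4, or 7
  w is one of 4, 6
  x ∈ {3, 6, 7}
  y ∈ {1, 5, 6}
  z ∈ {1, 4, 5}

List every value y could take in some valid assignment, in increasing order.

1, 5

The 7 variables draw from only 7 values {1, 2, 3, 4, 5, 6, 7}, so each is used; only x can be 3, hence x = 3.
The 2 variables u and w are confined to {4, 6}, which locks those values in; drop them from t, v, y, z.
y and z between them cover only {1, 5} — a naked pair. Remove those values from t.
No further eliminations apply; y can still be any of 1, 5.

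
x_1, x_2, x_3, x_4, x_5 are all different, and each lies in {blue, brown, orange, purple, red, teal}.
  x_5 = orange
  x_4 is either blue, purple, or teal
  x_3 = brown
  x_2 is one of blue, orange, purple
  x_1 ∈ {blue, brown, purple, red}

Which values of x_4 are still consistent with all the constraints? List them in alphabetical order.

blue, purple, teal

x_3 must be brown (only option left). Strike brown from x_1.
x_5 has just one choice, so x_5 = orange. Strike orange from x_2.
No further eliminations apply; x_4 can still be any of blue, purple, teal.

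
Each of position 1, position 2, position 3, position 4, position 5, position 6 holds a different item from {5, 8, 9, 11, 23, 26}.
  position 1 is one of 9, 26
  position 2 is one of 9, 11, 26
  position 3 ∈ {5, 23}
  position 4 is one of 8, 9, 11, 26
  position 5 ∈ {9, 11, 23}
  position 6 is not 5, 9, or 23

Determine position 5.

Among the 6 variables, 5 fits only position 3 (and all 6 values in {5, 8, 9, 11, 23, 26} must be used), so position 3 = 5.
The 5 still-open variables together cover exactly {8, 9, 11, 23, 26} — 5 values for 5 variables — and 23 appears only in position 5's list, so position 5 = 23.

23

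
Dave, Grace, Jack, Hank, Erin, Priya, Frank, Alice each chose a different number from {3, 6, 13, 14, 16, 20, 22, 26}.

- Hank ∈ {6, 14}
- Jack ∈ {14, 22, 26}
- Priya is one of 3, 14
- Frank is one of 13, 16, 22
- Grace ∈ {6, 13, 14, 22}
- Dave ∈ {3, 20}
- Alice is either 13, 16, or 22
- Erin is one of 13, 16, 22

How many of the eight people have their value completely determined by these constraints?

The 8 variables draw from only 8 values {3, 6, 13, 14, 16, 20, 22, 26}, so each is used; only Dave can be 20, hence Dave = 20.
The 7 still-open variables draw from only 7 values {3, 6, 13, 14, 16, 22, 26}, so each is used; only Priya can be 3, hence Priya = 3.
The 6 still-open variables together cover exactly {6, 13, 14, 16, 22, 26} — 6 values for 6 variables — and 26 appears only in Jack's list, so Jack = 26.
The 3 variables Erin, Frank, Alice are confined to {13, 16, 22}, which locks those values in; drop them from Grace.
Determined: Dave=20, Jack=26, Priya=3. The other people each still have more than one consistent value. That makes 3.

3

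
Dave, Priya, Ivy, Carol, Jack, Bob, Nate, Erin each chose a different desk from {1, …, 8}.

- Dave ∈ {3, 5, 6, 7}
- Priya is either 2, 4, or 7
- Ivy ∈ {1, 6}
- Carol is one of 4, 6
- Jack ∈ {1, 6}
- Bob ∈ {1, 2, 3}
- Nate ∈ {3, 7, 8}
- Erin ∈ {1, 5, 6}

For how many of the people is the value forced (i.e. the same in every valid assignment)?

Among the 8 variables, 8 fits only Nate (and all 8 values in {1, 2, 3, 4, 5, 6, 7, 8} must be used), so Nate = 8.
Ivy and Jack share exactly the 2 values {1, 6}; by pigeonhole those values go to them, so strike 1, 6 from Dave, Carol, Bob, Erin.
Carol's domain is down to {4}, so Carol = 4. Remove 4 from Priya.
Erin has just one choice, so Erin = 5. Remove 5 from Dave.
Determined: Carol=4, Nate=8, Erin=5. The other people each still have more than one consistent value. That makes 3.

3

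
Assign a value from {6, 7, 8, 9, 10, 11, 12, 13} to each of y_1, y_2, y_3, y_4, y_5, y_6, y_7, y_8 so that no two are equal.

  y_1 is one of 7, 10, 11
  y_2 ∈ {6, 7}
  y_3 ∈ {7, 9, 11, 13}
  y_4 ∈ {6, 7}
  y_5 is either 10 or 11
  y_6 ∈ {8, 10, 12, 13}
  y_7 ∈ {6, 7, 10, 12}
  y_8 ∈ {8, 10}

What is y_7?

12

The 8 variables together cover exactly {6, 7, 8, 9, 10, 11, 12, 13} — 8 values for 8 variables — and 9 appears only in y_3's list, so y_3 = 9.
The 7 still-open variables draw from only 7 values {6, 7, 8, 10, 11, 12, 13}, so each is used; only y_6 can be 13, hence y_6 = 13.
The 6 still-open variables together cover exactly {6, 7, 8, 10, 11, 12} — 6 values for 6 variables — and 8 appears only in y_8's list, so y_8 = 8.
The 5 still-open variables together cover exactly {6, 7, 10, 11, 12} — 5 values for 5 variables — and 12 appears only in y_7's list, so y_7 = 12.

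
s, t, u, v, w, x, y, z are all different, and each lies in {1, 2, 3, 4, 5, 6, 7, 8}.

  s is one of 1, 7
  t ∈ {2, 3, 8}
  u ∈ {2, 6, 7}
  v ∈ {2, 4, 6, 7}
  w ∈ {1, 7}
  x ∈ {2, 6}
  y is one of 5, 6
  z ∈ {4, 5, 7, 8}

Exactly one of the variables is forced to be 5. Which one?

Among the 8 variables, 3 fits only t (and all 8 values in {1, 2, 3, 4, 5, 6, 7, 8} must be used), so t = 3.
The 7 still-open variables together cover exactly {1, 2, 4, 5, 6, 7, 8} — 7 values for 7 variables — and 8 appears only in z's list, so z = 8.
The 6 still-open variables together cover exactly {1, 2, 4, 5, 6, 7} — 6 values for 6 variables — and 4 appears only in v's list, so v = 4.
Among the 5 still-open variables, 5 fits only y (and all 5 values in {1, 2, 5, 6, 7} must be used), so y = 5.

y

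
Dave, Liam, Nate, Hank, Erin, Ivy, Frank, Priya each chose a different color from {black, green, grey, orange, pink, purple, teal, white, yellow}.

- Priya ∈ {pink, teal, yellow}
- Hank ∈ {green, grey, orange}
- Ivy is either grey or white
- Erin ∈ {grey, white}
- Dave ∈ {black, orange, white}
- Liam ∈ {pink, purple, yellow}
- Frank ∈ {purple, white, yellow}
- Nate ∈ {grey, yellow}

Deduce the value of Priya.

Erin and Ivy between them cover only {grey, white} — a naked pair. Remove those values from Dave, Nate, Hank, Frank.
Nate has just one choice, so Nate = yellow. Strike yellow from Liam, Frank, Priya.
That leaves Frank = purple. So Liam can't be purple.
Liam has just one choice, so Liam = pink. Strike pink from Priya.
So Priya = teal.

teal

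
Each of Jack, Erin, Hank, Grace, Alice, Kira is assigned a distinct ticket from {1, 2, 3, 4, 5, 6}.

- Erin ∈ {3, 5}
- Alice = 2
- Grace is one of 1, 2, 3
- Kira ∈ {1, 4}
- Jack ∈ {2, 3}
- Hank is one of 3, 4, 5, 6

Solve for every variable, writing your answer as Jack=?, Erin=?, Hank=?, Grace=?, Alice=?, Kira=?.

Alice must be 2 (only option left). Eliminate 2 elsewhere: Jack, Grace.
Jack's domain is down to {3}, so Jack = 3. Remove 3 from Erin, Hank, Grace.
That leaves Erin = 5. Remove 5 from Hank.
Grace must be 1 (only option left). So Kira can't be 1.
That leaves Kira = 4. Eliminate 4 elsewhere: Hank.
That leaves Hank = 6.

Jack=3, Erin=5, Hank=6, Grace=1, Alice=2, Kira=4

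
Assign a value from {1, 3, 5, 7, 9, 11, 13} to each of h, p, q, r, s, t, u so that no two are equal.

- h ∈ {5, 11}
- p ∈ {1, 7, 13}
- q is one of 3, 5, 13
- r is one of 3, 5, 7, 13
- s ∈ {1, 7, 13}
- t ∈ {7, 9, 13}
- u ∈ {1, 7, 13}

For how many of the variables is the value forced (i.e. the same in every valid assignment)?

2

The 7 variables together cover exactly {1, 3, 5, 7, 9, 11, 13} — 7 values for 7 variables — and 9 appears only in t's list, so t = 9.
The 6 still-open variables together cover exactly {1, 3, 5, 7, 11, 13} — 6 values for 6 variables — and 11 appears only in h's list, so h = 11.
The 3 variables p, s, u are confined to {1, 7, 13}, which locks those values in; drop them from q, r.
Determined: h=11, t=9. The other variables each still have more than one consistent value. That makes 2.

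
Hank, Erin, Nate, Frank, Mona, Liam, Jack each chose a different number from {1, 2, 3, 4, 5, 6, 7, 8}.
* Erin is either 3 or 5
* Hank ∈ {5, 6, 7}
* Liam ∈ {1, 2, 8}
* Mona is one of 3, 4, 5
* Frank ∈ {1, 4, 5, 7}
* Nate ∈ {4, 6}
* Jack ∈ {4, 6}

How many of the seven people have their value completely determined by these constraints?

Nate and Jack between them cover only {4, 6} — a naked pair. Remove those values from Hank, Frank, Mona.
Erin and Mona between them cover only {3, 5} — a naked pair. Remove those values from Hank, Frank.
That leaves Hank = 7. Strike 7 from Frank.
That leaves Frank = 1. Eliminate 1 elsewhere: Liam.
Determined: Hank=7, Frank=1. The other people each still have more than one consistent value. That makes 2.

2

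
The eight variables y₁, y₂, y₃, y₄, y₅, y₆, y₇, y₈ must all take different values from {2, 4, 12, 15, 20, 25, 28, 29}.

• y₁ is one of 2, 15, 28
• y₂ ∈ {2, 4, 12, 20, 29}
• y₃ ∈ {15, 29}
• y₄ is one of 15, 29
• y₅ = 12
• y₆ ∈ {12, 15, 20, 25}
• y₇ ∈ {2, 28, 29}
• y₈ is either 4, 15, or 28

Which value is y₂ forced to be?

20

y₅'s domain is down to {12}, so y₅ = 12. So y₂, y₆ can't be 12.
Among the 7 still-open variables, 25 fits only y₆ (and all 7 values in {2, 4, 15, 20, 25, 28, 29} must be used), so y₆ = 25.
Among the 6 still-open variables, 20 fits only y₂ (and all 6 values in {2, 4, 15, 20, 28, 29} must be used), so y₂ = 20.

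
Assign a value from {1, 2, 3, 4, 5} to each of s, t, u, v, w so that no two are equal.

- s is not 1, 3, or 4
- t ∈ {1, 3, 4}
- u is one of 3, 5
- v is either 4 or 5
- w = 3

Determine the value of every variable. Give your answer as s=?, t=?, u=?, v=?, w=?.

s=2, t=1, u=5, v=4, w=3

w's domain is down to {3}, so w = 3. Eliminate 3 elsewhere: t, u.
u has just one choice, so u = 5. Eliminate 5 elsewhere: s, v.
v has just one choice, so v = 4. Eliminate 4 elsewhere: t.
That leaves s = 2.
t must be 1 (only option left).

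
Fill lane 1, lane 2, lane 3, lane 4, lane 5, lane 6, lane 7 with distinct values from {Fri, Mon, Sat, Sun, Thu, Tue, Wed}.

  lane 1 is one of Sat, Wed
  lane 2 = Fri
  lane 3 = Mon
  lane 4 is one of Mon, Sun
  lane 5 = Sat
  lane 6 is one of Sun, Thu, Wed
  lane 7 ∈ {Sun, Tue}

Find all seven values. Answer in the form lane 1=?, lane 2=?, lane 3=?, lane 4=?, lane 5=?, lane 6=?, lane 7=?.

lane 1=Wed, lane 2=Fri, lane 3=Mon, lane 4=Sun, lane 5=Sat, lane 6=Thu, lane 7=Tue

lane 2 has just one choice, so lane 2 = Fri.
lane 3 must be Mon (only option left). Eliminate Mon elsewhere: lane 4.
That leaves lane 4 = Sun. So lane 6, lane 7 can't be Sun.
lane 5 must be Sat (only option left). Strike Sat from lane 1.
lane 7's domain is down to {Tue}, so lane 7 = Tue.
lane 1 must be Wed (only option left). Strike Wed from lane 6.
That leaves lane 6 = Thu.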